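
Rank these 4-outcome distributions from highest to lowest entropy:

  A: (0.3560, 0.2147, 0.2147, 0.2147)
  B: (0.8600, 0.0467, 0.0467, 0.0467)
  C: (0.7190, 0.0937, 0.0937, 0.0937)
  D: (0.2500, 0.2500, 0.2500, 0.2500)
D > A > C > B

Key insight: Entropy is maximized by uniform distributions and minimized by concentrated distributions.

Entropies:
  H(A) = 1.9600 bits
  H(B) = 0.8061 bits
  H(C) = 1.3022 bits
  H(D) = 2.0000 bits

Ranking: D > A > C > B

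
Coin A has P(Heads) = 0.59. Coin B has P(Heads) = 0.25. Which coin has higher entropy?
A

For binary distributions, entropy is maximized at p=0.5 and decreases as p moves toward 0 or 1.

H(A) = H(0.59) = 0.9765 bits
H(B) = H(0.25) = 0.8113 bits

Distribution A (p=0.59) is closer to uniform (p=0.5), so it has higher entropy.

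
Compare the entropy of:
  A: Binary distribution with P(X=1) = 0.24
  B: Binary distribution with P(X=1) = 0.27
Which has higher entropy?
B

For binary distributions, entropy is maximized at p=0.5 and decreases as p moves toward 0 or 1.

H(A) = H(0.24) = 0.7950 bits
H(B) = H(0.27) = 0.8415 bits

Distribution B (p=0.27) is closer to uniform (p=0.5), so it has higher entropy.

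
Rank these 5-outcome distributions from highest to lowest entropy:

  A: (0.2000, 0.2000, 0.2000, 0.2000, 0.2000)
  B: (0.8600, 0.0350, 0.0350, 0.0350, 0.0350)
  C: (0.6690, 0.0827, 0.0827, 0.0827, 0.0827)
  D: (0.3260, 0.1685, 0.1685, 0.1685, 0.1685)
A > D > C > B

Key insight: Entropy is maximized by uniform distributions and minimized by concentrated distributions.

Entropies:
  H(A) = 2.3219 bits
  H(B) = 0.8642 bits
  H(C) = 1.5779 bits
  H(D) = 2.2588 bits

Ranking: A > D > C > B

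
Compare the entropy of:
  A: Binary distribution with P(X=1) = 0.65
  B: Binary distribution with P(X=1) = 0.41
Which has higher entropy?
B

For binary distributions, entropy is maximized at p=0.5 and decreases as p moves toward 0 or 1.

H(A) = H(0.65) = 0.9341 bits
H(B) = H(0.41) = 0.9765 bits

Distribution B (p=0.41) is closer to uniform (p=0.5), so it has higher entropy.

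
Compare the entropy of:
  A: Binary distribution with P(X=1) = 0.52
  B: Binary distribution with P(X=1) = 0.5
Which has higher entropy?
B

For binary distributions, entropy is maximized at p=0.5 and decreases as p moves toward 0 or 1.

H(A) = H(0.52) = 0.9988 bits
H(B) = H(0.5) = 1.0000 bits

Distribution B (p=0.5) is closer to uniform (p=0.5), so it has higher entropy.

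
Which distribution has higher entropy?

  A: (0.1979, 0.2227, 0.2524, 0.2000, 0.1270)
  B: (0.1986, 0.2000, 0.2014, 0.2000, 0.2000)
B

Both distributions are close to uniform, making this a harder comparison.

H(A) = 2.2889 bits
H(B) = 2.3219 bits

The distribution closer to uniform has higher entropy.
Answer: B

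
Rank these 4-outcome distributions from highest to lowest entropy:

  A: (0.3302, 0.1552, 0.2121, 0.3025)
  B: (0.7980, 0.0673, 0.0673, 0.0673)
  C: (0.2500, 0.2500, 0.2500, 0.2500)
C > A > B

Key insight: Entropy is maximized by uniform distributions and minimized by concentrated distributions.

- Uniform distributions have maximum entropy log₂(4) = 2.0000 bits
- The more "peaked" or concentrated a distribution, the lower its entropy

Entropies:
  H(A) = 1.9413 bits
  H(B) = 1.0461 bits
  H(C) = 2.0000 bits

Ranking: C > A > B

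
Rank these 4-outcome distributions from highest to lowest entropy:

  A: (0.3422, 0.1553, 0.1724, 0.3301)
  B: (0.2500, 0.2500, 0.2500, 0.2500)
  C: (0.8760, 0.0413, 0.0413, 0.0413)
B > A > C

Key insight: Entropy is maximized by uniform distributions and minimized by concentrated distributions.

- Uniform distributions have maximum entropy log₂(4) = 2.0000 bits
- The more "peaked" or concentrated a distribution, the lower its entropy

Entropies:
  H(A) = 1.9118 bits
  H(B) = 2.0000 bits
  H(C) = 0.7373 bits

Ranking: B > A > C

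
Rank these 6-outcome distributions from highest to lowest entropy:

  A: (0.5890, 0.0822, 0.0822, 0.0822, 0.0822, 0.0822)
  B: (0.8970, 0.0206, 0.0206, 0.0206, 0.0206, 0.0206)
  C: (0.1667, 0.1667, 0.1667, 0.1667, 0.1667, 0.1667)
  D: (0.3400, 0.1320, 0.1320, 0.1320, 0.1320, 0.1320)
C > D > A > B

Key insight: Entropy is maximized by uniform distributions and minimized by concentrated distributions.

Entropies:
  H(A) = 1.9313 bits
  H(B) = 0.7176 bits
  H(C) = 2.5850 bits
  H(D) = 2.4573 bits

Ranking: C > D > A > B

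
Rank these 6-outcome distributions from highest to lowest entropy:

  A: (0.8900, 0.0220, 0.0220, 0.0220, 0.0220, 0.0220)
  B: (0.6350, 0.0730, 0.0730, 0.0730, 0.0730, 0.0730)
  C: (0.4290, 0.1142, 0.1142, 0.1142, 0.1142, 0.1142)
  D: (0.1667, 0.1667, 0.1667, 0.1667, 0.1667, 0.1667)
D > C > B > A

Key insight: Entropy is maximized by uniform distributions and minimized by concentrated distributions.

Entropies:
  H(A) = 0.7553 bits
  H(B) = 1.7943 bits
  H(C) = 2.3112 bits
  H(D) = 2.5850 bits

Ranking: D > C > B > A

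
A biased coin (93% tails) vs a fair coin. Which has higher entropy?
Fair coin

The fair coin is uniform (p=0.5), maximizing binary entropy at 1 bit. The biased coin has H(0.93) ≈ 0.366 bits — its outcome is more predictable, so its entropy is lower.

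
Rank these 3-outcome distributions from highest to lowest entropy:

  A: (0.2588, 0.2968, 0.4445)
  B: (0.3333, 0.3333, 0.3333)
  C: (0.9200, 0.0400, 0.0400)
B > A > C

Key insight: Entropy is maximized by uniform distributions and minimized by concentrated distributions.

- Uniform distributions have maximum entropy log₂(3) = 1.5850 bits
- The more "peaked" or concentrated a distribution, the lower its entropy

Entropies:
  H(A) = 1.5448 bits
  H(B) = 1.5850 bits
  H(C) = 0.4822 bits

Ranking: B > A > C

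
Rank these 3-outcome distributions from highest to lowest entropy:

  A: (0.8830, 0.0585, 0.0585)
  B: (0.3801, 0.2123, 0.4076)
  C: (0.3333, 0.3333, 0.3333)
C > B > A

Key insight: Entropy is maximized by uniform distributions and minimized by concentrated distributions.

- Uniform distributions have maximum entropy log₂(3) = 1.5850 bits
- The more "peaked" or concentrated a distribution, the lower its entropy

Entropies:
  H(A) = 0.6377 bits
  H(B) = 1.5329 bits
  H(C) = 1.5850 bits

Ranking: C > B > A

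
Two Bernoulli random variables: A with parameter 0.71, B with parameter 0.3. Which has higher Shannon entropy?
B

For binary distributions, entropy is maximized at p=0.5 and decreases as p moves toward 0 or 1.

H(A) = H(0.71) = 0.8687 bits
H(B) = H(0.3) = 0.8813 bits

Distribution B (p=0.3) is closer to uniform (p=0.5), so it has higher entropy.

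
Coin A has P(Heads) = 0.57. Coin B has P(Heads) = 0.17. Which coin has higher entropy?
A

For binary distributions, entropy is maximized at p=0.5 and decreases as p moves toward 0 or 1.

H(A) = H(0.57) = 0.9858 bits
H(B) = H(0.17) = 0.6577 bits

Distribution A (p=0.57) is closer to uniform (p=0.5), so it has higher entropy.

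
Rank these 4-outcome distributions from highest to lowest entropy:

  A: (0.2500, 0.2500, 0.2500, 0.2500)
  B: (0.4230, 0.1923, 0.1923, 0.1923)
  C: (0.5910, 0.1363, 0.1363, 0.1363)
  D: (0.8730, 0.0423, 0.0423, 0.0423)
A > B > C > D

Key insight: Entropy is maximized by uniform distributions and minimized by concentrated distributions.

Entropies:
  H(A) = 2.0000 bits
  H(B) = 1.8973 bits
  H(C) = 1.6242 bits
  H(D) = 0.7504 bits

Ranking: A > B > C > D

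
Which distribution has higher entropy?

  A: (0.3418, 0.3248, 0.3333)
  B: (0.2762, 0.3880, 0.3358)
A

Both distributions are close to uniform, making this a harder comparison.

H(A) = 1.5846 bits
H(B) = 1.5713 bits

The distribution closer to uniform has higher entropy.
Answer: A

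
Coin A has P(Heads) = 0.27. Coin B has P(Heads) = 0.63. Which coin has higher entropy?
B

For binary distributions, entropy is maximized at p=0.5 and decreases as p moves toward 0 or 1.

H(A) = H(0.27) = 0.8415 bits
H(B) = H(0.63) = 0.9507 bits

Distribution B (p=0.63) is closer to uniform (p=0.5), so it has higher entropy.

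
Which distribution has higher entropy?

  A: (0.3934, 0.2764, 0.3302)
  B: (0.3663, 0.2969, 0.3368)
B

Both distributions are close to uniform, making this a harder comparison.

H(A) = 1.5701 bits
H(B) = 1.5797 bits

The distribution closer to uniform has higher entropy.
Answer: B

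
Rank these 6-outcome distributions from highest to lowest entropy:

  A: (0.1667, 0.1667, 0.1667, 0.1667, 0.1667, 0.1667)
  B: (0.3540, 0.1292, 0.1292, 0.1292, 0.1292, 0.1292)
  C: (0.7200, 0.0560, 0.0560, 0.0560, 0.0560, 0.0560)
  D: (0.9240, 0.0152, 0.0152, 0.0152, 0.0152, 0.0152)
A > B > C > D

Key insight: Entropy is maximized by uniform distributions and minimized by concentrated distributions.

Entropies:
  H(A) = 2.5850 bits
  H(B) = 2.4376 bits
  H(C) = 1.5056 bits
  H(D) = 0.5644 bits

Ranking: A > B > C > D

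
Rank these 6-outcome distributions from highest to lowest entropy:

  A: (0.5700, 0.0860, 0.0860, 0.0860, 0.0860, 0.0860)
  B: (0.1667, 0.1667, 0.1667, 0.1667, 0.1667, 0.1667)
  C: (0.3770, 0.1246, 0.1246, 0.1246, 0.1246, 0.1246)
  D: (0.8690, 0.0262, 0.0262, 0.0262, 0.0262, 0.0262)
B > C > A > D

Key insight: Entropy is maximized by uniform distributions and minimized by concentrated distributions.

Entropies:
  H(A) = 1.9842 bits
  H(B) = 2.5850 bits
  H(C) = 2.4025 bits
  H(D) = 0.8643 bits

Ranking: B > C > A > D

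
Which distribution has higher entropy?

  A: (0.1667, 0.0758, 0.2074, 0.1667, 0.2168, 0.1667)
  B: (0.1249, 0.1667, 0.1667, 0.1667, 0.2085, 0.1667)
B

Both distributions are close to uniform, making this a harder comparison.

H(A) = 2.5234 bits
H(B) = 2.5697 bits

The distribution closer to uniform has higher entropy.
Answer: B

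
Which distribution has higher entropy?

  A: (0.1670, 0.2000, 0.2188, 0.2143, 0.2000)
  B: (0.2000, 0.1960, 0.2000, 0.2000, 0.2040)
B

Both distributions are close to uniform, making this a harder comparison.

H(A) = 2.3158 bits
H(B) = 2.3218 bits

The distribution closer to uniform has higher entropy.
Answer: B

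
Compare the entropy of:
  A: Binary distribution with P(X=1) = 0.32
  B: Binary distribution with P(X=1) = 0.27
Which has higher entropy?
A

For binary distributions, entropy is maximized at p=0.5 and decreases as p moves toward 0 or 1.

H(A) = H(0.32) = 0.9044 bits
H(B) = H(0.27) = 0.8415 bits

Distribution A (p=0.32) is closer to uniform (p=0.5), so it has higher entropy.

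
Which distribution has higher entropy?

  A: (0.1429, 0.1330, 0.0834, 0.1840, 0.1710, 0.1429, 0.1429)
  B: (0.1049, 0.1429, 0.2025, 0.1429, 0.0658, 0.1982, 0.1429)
A

Both distributions are close to uniform, making this a harder comparison.

H(A) = 2.7742 bits
H(B) = 2.7321 bits

The distribution closer to uniform has higher entropy.
Answer: A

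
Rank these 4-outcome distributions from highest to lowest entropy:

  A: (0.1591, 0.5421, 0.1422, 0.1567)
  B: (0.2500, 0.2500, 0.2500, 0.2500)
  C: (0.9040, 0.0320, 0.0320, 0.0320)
B > A > C

Key insight: Entropy is maximized by uniform distributions and minimized by concentrated distributions.

- Uniform distributions have maximum entropy log₂(4) = 2.0000 bits
- The more "peaked" or concentrated a distribution, the lower its entropy

Entropies:
  H(A) = 1.7199 bits
  H(B) = 2.0000 bits
  H(C) = 0.6083 bits

Ranking: B > A > C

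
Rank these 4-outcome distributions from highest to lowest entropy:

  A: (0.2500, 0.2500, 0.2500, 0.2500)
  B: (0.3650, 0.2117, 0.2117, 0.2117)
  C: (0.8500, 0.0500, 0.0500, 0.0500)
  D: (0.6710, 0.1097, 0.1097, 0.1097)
A > B > D > C

Key insight: Entropy is maximized by uniform distributions and minimized by concentrated distributions.

Entropies:
  H(A) = 2.0000 bits
  H(B) = 1.9532 bits
  H(C) = 0.8476 bits
  H(D) = 1.4354 bits

Ranking: A > B > D > C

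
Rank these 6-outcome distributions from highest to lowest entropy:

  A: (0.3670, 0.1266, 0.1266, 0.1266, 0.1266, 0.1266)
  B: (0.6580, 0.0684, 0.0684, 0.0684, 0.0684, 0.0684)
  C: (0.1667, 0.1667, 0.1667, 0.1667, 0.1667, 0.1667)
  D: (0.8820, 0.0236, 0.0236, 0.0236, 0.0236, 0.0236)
C > A > B > D

Key insight: Entropy is maximized by uniform distributions and minimized by concentrated distributions.

Entropies:
  H(A) = 2.4181 bits
  H(B) = 1.7208 bits
  H(C) = 2.5850 bits
  H(D) = 0.7976 bits

Ranking: C > A > B > D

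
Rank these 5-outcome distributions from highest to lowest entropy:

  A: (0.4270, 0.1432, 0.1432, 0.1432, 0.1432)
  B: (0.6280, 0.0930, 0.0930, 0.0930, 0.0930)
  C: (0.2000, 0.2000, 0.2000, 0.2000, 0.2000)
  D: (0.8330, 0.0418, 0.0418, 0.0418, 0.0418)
C > A > B > D

Key insight: Entropy is maximized by uniform distributions and minimized by concentrated distributions.

Entropies:
  H(A) = 2.1306 bits
  H(B) = 1.6962 bits
  H(C) = 2.3219 bits
  H(D) = 0.9848 bits

Ranking: C > A > B > D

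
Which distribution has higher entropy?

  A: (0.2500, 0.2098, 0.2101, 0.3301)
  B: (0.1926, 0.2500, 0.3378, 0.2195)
A

Both distributions are close to uniform, making this a harder comparison.

H(A) = 1.9734 bits
H(B) = 1.9669 bits

The distribution closer to uniform has higher entropy.
Answer: A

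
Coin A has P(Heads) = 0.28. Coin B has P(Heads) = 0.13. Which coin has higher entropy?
A

For binary distributions, entropy is maximized at p=0.5 and decreases as p moves toward 0 or 1.

H(A) = H(0.28) = 0.8555 bits
H(B) = H(0.13) = 0.5574 bits

Distribution A (p=0.28) is closer to uniform (p=0.5), so it has higher entropy.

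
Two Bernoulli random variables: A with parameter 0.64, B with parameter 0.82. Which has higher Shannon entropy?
A

For binary distributions, entropy is maximized at p=0.5 and decreases as p moves toward 0 or 1.

H(A) = H(0.64) = 0.9427 bits
H(B) = H(0.82) = 0.6801 bits

Distribution A (p=0.64) is closer to uniform (p=0.5), so it has higher entropy.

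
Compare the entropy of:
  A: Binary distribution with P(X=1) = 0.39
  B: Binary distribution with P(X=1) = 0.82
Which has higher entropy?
A

For binary distributions, entropy is maximized at p=0.5 and decreases as p moves toward 0 or 1.

H(A) = H(0.39) = 0.9648 bits
H(B) = H(0.82) = 0.6801 bits

Distribution A (p=0.39) is closer to uniform (p=0.5), so it has higher entropy.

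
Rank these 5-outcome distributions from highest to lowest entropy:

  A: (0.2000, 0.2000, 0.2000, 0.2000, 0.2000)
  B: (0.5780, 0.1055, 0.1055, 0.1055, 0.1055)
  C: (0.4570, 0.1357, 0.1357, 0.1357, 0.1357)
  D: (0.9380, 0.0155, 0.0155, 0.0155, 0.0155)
A > C > B > D

Key insight: Entropy is maximized by uniform distributions and minimized by concentrated distributions.

Entropies:
  H(A) = 2.3219 bits
  H(B) = 1.8264 bits
  H(C) = 2.0807 bits
  H(D) = 0.4593 bits

Ranking: A > C > B > D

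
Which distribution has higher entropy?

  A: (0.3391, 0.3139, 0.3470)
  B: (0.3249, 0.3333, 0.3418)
B

Both distributions are close to uniform, making this a harder comparison.

H(A) = 1.5837 bits
H(B) = 1.5847 bits

The distribution closer to uniform has higher entropy.
Answer: B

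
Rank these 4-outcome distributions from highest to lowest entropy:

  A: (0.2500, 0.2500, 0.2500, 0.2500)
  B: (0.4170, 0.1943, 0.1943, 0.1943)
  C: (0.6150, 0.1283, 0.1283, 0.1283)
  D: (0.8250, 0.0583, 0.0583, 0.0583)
A > B > C > D

Key insight: Entropy is maximized by uniform distributions and minimized by concentrated distributions.

Entropies:
  H(A) = 2.0000 bits
  H(B) = 1.9041 bits
  H(C) = 1.5717 bits
  H(D) = 0.9464 bits

Ranking: A > B > C > D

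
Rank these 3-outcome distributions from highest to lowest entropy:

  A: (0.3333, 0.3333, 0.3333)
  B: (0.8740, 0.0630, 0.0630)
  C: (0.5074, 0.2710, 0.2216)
A > C > B

Key insight: Entropy is maximized by uniform distributions and minimized by concentrated distributions.

- Uniform distributions have maximum entropy log₂(3) = 1.5850 bits
- The more "peaked" or concentrated a distribution, the lower its entropy

Entropies:
  H(A) = 1.5850 bits
  H(B) = 0.6724 bits
  H(C) = 1.4888 bits

Ranking: A > C > B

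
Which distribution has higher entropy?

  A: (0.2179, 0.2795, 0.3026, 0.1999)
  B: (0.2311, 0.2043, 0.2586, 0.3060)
B

Both distributions are close to uniform, making this a harder comparison.

H(A) = 1.9792 bits
H(B) = 1.9839 bits

The distribution closer to uniform has higher entropy.
Answer: B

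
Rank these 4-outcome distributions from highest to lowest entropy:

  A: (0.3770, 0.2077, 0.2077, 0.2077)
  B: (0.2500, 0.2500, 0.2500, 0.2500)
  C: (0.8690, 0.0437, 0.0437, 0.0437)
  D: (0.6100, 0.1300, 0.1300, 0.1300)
B > A > D > C

Key insight: Entropy is maximized by uniform distributions and minimized by concentrated distributions.

Entropies:
  H(A) = 1.9433 bits
  H(B) = 2.0000 bits
  H(C) = 0.7678 bits
  H(D) = 1.5829 bits

Ranking: B > A > D > C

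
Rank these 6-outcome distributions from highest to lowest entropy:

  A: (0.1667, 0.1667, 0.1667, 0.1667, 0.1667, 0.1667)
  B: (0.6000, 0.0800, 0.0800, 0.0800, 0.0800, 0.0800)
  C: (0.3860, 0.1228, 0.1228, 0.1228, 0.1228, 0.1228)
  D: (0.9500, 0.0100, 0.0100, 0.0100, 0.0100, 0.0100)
A > C > B > D

Key insight: Entropy is maximized by uniform distributions and minimized by concentrated distributions.

Entropies:
  H(A) = 2.5850 bits
  H(B) = 1.8997 bits
  H(C) = 2.3878 bits
  H(D) = 0.4025 bits

Ranking: A > C > B > D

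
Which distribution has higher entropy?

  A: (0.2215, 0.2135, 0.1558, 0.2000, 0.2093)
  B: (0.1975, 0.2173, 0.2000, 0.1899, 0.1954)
B

Both distributions are close to uniform, making this a harder comparison.

H(A) = 2.3117 bits
H(B) = 2.3204 bits

The distribution closer to uniform has higher entropy.
Answer: B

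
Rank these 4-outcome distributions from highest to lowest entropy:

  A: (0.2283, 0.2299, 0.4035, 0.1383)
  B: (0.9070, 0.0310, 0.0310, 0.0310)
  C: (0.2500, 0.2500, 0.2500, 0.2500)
C > A > B

Key insight: Entropy is maximized by uniform distributions and minimized by concentrated distributions.

- Uniform distributions have maximum entropy log₂(4) = 2.0000 bits
- The more "peaked" or concentrated a distribution, the lower its entropy

Entropies:
  H(A) = 1.8971 bits
  H(B) = 0.5938 bits
  H(C) = 2.0000 bits

Ranking: C > A > B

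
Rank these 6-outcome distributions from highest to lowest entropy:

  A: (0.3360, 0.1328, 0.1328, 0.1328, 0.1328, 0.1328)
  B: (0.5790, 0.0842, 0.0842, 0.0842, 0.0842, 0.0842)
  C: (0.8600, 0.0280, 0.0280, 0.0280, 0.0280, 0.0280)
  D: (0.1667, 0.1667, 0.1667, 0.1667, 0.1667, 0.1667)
D > A > B > C

Key insight: Entropy is maximized by uniform distributions and minimized by concentrated distributions.

Entropies:
  H(A) = 2.4627 bits
  H(B) = 1.9594 bits
  H(C) = 0.9093 bits
  H(D) = 2.5850 bits

Ranking: D > A > B > C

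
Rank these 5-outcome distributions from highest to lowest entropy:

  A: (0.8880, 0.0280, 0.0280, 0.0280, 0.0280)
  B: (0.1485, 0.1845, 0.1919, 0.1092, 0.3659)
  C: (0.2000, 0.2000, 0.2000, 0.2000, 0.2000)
C > B > A

Key insight: Entropy is maximized by uniform distributions and minimized by concentrated distributions.

- Uniform distributions have maximum entropy log₂(5) = 2.3219 bits
- The more "peaked" or concentrated a distribution, the lower its entropy

Entropies:
  H(A) = 0.7299 bits
  H(B) = 2.1951 bits
  H(C) = 2.3219 bits

Ranking: C > B > A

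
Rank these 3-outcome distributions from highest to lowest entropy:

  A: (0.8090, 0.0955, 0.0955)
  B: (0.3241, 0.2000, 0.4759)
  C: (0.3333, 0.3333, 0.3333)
C > B > A

Key insight: Entropy is maximized by uniform distributions and minimized by concentrated distributions.

- Uniform distributions have maximum entropy log₂(3) = 1.5850 bits
- The more "peaked" or concentrated a distribution, the lower its entropy

Entropies:
  H(A) = 0.8946 bits
  H(B) = 1.5010 bits
  H(C) = 1.5850 bits

Ranking: C > B > A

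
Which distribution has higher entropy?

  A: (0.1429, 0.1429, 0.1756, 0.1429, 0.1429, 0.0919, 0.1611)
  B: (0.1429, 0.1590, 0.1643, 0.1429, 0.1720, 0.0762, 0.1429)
A

Both distributions are close to uniform, making this a harder comparison.

H(A) = 2.7857 bits
H(B) = 2.7728 bits

The distribution closer to uniform has higher entropy.
Answer: A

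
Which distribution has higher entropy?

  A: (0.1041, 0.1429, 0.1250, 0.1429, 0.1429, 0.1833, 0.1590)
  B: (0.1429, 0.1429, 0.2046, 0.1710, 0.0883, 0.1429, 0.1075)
A

Both distributions are close to uniform, making this a harder comparison.

H(A) = 2.7885 bits
H(B) = 2.7623 bits

The distribution closer to uniform has higher entropy.
Answer: A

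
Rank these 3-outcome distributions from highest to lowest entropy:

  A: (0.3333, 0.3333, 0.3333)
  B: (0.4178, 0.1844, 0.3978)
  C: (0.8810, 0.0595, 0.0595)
A > B > C

Key insight: Entropy is maximized by uniform distributions and minimized by concentrated distributions.

- Uniform distributions have maximum entropy log₂(3) = 1.5850 bits
- The more "peaked" or concentrated a distribution, the lower its entropy

Entropies:
  H(A) = 1.5850 bits
  H(B) = 1.5048 bits
  H(C) = 0.6455 bits

Ranking: A > B > C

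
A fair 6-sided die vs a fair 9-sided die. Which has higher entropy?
9-sided die

Both are uniform distributions; for uniform over n outcomes, H = log₂(n). H(6-sided) = log₂(6) = 2.585 bits and H(9-sided) = log₂(9) = 3.170 bits. More outcomes in a uniform distribution means higher entropy.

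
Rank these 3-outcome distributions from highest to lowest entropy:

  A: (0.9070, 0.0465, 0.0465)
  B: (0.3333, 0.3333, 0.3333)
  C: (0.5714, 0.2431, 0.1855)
B > C > A

Key insight: Entropy is maximized by uniform distributions and minimized by concentrated distributions.

- Uniform distributions have maximum entropy log₂(3) = 1.5850 bits
- The more "peaked" or concentrated a distribution, the lower its entropy

Entropies:
  H(A) = 0.5394 bits
  H(B) = 1.5850 bits
  H(C) = 1.4083 bits

Ranking: B > C > A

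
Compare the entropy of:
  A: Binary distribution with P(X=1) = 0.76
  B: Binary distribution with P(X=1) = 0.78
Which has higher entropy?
A

For binary distributions, entropy is maximized at p=0.5 and decreases as p moves toward 0 or 1.

H(A) = H(0.76) = 0.7950 bits
H(B) = H(0.78) = 0.7602 bits

Distribution A (p=0.76) is closer to uniform (p=0.5), so it has higher entropy.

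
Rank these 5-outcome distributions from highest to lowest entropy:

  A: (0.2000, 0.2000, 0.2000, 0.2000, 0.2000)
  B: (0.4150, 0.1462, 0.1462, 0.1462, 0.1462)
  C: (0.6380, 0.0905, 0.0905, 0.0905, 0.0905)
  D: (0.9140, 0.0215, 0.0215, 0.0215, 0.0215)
A > B > C > D

Key insight: Entropy is maximized by uniform distributions and minimized by concentrated distributions.

Entropies:
  H(A) = 2.3219 bits
  H(B) = 2.1491 bits
  H(C) = 1.6683 bits
  H(D) = 0.5950 bits

Ranking: A > B > C > D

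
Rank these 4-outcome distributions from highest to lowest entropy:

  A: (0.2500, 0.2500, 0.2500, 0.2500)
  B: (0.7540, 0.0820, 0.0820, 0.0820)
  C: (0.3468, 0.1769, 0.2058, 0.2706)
A > C > B

Key insight: Entropy is maximized by uniform distributions and minimized by concentrated distributions.

- Uniform distributions have maximum entropy log₂(4) = 2.0000 bits
- The more "peaked" or concentrated a distribution, the lower its entropy

Entropies:
  H(A) = 2.0000 bits
  H(B) = 1.1948 bits
  H(C) = 1.9515 bits

Ranking: A > C > B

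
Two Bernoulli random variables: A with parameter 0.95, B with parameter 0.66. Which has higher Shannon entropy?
B

For binary distributions, entropy is maximized at p=0.5 and decreases as p moves toward 0 or 1.

H(A) = H(0.95) = 0.2864 bits
H(B) = H(0.66) = 0.9248 bits

Distribution B (p=0.66) is closer to uniform (p=0.5), so it has higher entropy.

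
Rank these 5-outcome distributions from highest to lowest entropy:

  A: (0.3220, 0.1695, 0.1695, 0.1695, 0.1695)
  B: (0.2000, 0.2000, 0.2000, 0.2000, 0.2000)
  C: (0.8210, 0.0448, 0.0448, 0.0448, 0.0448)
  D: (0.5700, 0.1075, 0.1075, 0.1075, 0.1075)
B > A > D > C

Key insight: Entropy is maximized by uniform distributions and minimized by concentrated distributions.

Entropies:
  H(A) = 2.2625 bits
  H(B) = 2.3219 bits
  H(C) = 1.0359 bits
  H(D) = 1.8458 bits

Ranking: B > A > D > C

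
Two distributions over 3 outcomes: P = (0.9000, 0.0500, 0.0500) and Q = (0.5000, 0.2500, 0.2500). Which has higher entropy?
Q

P is highly concentrated on one outcome (90%), making it nearly deterministic. Q spreads its mass more evenly (max 50%). The more spread-out distribution has higher entropy: H(P) ≈ 0.569 bits, H(Q) ≈ 1.500 bits.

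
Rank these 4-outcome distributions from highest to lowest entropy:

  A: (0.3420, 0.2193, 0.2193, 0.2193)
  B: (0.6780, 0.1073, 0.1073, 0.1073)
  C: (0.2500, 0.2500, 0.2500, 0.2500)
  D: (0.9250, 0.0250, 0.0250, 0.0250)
C > A > B > D

Key insight: Entropy is maximized by uniform distributions and minimized by concentrated distributions.

Entropies:
  H(A) = 1.9696 bits
  H(B) = 1.4169 bits
  H(C) = 2.0000 bits
  H(D) = 0.5032 bits

Ranking: C > A > B > D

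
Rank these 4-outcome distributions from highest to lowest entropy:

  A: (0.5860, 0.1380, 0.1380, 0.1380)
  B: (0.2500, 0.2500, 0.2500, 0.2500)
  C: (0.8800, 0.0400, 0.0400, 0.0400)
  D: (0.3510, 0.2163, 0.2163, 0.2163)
B > D > A > C

Key insight: Entropy is maximized by uniform distributions and minimized by concentrated distributions.

Entropies:
  H(A) = 1.6347 bits
  H(B) = 2.0000 bits
  H(C) = 0.7196 bits
  H(D) = 1.9636 bits

Ranking: B > D > A > C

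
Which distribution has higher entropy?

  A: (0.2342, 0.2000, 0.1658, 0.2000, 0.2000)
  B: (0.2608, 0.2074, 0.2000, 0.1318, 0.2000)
A

Both distributions are close to uniform, making this a harder comparison.

H(A) = 2.3134 bits
H(B) = 2.2905 bits

The distribution closer to uniform has higher entropy.
Answer: A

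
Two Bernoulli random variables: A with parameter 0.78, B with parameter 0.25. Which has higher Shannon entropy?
B

For binary distributions, entropy is maximized at p=0.5 and decreases as p moves toward 0 or 1.

H(A) = H(0.78) = 0.7602 bits
H(B) = H(0.25) = 0.8113 bits

Distribution B (p=0.25) is closer to uniform (p=0.5), so it has higher entropy.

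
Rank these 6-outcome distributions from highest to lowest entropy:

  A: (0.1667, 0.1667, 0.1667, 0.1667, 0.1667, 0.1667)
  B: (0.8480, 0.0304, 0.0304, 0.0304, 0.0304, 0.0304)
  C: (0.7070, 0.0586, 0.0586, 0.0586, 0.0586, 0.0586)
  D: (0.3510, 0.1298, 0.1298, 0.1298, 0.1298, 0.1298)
A > D > C > B

Key insight: Entropy is maximized by uniform distributions and minimized by concentrated distributions.

Entropies:
  H(A) = 2.5850 bits
  H(B) = 0.9678 bits
  H(C) = 1.5529 bits
  H(D) = 2.4419 bits

Ranking: A > D > C > B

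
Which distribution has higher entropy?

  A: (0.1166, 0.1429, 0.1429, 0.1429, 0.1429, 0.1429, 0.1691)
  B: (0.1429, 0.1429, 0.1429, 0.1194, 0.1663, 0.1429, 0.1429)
B

Both distributions are close to uniform, making this a harder comparison.

H(A) = 2.8003 bits
H(B) = 2.8018 bits

The distribution closer to uniform has higher entropy.
Answer: B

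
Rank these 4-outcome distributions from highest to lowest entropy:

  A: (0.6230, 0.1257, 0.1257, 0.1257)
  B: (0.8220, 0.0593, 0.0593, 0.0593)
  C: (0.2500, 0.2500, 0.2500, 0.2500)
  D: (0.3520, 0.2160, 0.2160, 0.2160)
C > D > A > B

Key insight: Entropy is maximized by uniform distributions and minimized by concentrated distributions.

Entropies:
  H(A) = 1.5534 bits
  H(B) = 0.9578 bits
  H(C) = 2.0000 bits
  H(D) = 1.9629 bits

Ranking: C > D > A > B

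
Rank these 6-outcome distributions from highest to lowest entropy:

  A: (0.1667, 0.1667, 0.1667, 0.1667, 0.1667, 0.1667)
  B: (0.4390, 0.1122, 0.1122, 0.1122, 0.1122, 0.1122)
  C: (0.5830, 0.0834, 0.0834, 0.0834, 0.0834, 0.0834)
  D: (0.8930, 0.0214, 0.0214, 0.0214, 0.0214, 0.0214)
A > B > C > D

Key insight: Entropy is maximized by uniform distributions and minimized by concentrated distributions.

Entropies:
  H(A) = 2.5850 bits
  H(B) = 2.2918 bits
  H(C) = 1.9483 bits
  H(D) = 0.7392 bits

Ranking: A > B > C > D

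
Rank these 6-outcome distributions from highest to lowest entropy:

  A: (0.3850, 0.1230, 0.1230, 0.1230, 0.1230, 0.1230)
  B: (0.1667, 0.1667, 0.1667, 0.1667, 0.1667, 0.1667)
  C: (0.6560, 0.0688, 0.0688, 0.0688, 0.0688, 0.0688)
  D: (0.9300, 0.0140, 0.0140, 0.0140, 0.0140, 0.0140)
B > A > C > D

Key insight: Entropy is maximized by uniform distributions and minimized by concentrated distributions.

Entropies:
  H(A) = 2.3895 bits
  H(B) = 2.5850 bits
  H(C) = 1.7273 bits
  H(D) = 0.5285 bits

Ranking: B > A > C > D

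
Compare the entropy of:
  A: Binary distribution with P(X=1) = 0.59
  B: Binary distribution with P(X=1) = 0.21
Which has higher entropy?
A

For binary distributions, entropy is maximized at p=0.5 and decreases as p moves toward 0 or 1.

H(A) = H(0.59) = 0.9765 bits
H(B) = H(0.21) = 0.7415 bits

Distribution A (p=0.59) is closer to uniform (p=0.5), so it has higher entropy.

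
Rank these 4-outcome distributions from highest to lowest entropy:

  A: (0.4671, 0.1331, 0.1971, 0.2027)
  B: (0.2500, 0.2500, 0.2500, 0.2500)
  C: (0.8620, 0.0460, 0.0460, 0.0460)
B > A > C

Key insight: Entropy is maximized by uniform distributions and minimized by concentrated distributions.

- Uniform distributions have maximum entropy log₂(4) = 2.0000 bits
- The more "peaked" or concentrated a distribution, the lower its entropy

Entropies:
  H(A) = 1.8288 bits
  H(B) = 2.0000 bits
  H(C) = 0.7977 bits

Ranking: B > A > C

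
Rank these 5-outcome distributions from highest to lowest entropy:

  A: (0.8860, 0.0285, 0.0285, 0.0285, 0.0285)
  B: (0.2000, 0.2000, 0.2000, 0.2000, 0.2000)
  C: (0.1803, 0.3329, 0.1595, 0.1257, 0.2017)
B > C > A

Key insight: Entropy is maximized by uniform distributions and minimized by concentrated distributions.

- Uniform distributions have maximum entropy log₂(5) = 2.3219 bits
- The more "peaked" or concentrated a distribution, the lower its entropy

Entropies:
  H(A) = 0.7399 bits
  H(B) = 2.3219 bits
  H(C) = 2.2382 bits

Ranking: B > C > A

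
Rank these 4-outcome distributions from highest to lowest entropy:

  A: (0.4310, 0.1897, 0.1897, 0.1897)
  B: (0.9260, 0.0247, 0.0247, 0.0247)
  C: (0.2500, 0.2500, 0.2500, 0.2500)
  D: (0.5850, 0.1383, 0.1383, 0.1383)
C > A > D > B

Key insight: Entropy is maximized by uniform distributions and minimized by concentrated distributions.

Entropies:
  H(A) = 1.8881 bits
  H(B) = 0.4980 bits
  H(C) = 2.0000 bits
  H(D) = 1.6368 bits

Ranking: C > A > D > B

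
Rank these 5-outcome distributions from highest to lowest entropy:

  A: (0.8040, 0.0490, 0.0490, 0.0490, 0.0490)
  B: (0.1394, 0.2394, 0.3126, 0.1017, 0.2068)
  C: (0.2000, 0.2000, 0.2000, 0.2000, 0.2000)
C > B > A

Key insight: Entropy is maximized by uniform distributions and minimized by concentrated distributions.

- Uniform distributions have maximum entropy log₂(5) = 2.3219 bits
- The more "peaked" or concentrated a distribution, the lower its entropy

Entropies:
  H(A) = 1.1059 bits
  H(B) = 2.2201 bits
  H(C) = 2.3219 bits

Ranking: C > B > A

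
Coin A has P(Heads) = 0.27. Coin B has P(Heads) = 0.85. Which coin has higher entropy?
A

For binary distributions, entropy is maximized at p=0.5 and decreases as p moves toward 0 or 1.

H(A) = H(0.27) = 0.8415 bits
H(B) = H(0.85) = 0.6098 bits

Distribution A (p=0.27) is closer to uniform (p=0.5), so it has higher entropy.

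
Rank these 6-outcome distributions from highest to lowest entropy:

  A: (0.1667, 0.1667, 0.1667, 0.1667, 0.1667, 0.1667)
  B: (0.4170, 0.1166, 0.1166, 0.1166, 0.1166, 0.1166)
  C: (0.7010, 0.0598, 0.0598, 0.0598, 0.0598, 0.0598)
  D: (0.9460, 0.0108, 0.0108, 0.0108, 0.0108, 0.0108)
A > B > C > D

Key insight: Entropy is maximized by uniform distributions and minimized by concentrated distributions.

Entropies:
  H(A) = 2.5850 bits
  H(B) = 2.3337 bits
  H(C) = 1.5743 bits
  H(D) = 0.4285 bits

Ranking: A > B > C > D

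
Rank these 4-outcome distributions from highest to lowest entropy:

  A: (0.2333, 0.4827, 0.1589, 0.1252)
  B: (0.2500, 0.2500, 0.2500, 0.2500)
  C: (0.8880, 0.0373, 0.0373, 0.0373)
B > A > C

Key insight: Entropy is maximized by uniform distributions and minimized by concentrated distributions.

- Uniform distributions have maximum entropy log₂(4) = 2.0000 bits
- The more "peaked" or concentrated a distribution, the lower its entropy

Entropies:
  H(A) = 1.7940 bits
  H(B) = 2.0000 bits
  H(C) = 0.6834 bits

Ranking: B > A > C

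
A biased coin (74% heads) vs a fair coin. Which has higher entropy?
Fair coin

The fair coin is uniform (p=0.5), maximizing binary entropy at 1 bit. The biased coin has H(0.74) ≈ 0.827 bits — its outcome is more predictable, so its entropy is lower.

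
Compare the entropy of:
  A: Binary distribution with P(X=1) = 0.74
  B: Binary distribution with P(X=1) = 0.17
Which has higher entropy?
A

For binary distributions, entropy is maximized at p=0.5 and decreases as p moves toward 0 or 1.

H(A) = H(0.74) = 0.8267 bits
H(B) = H(0.17) = 0.6577 bits

Distribution A (p=0.74) is closer to uniform (p=0.5), so it has higher entropy.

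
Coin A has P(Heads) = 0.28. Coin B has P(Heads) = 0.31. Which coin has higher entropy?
B

For binary distributions, entropy is maximized at p=0.5 and decreases as p moves toward 0 or 1.

H(A) = H(0.28) = 0.8555 bits
H(B) = H(0.31) = 0.8932 bits

Distribution B (p=0.31) is closer to uniform (p=0.5), so it has higher entropy.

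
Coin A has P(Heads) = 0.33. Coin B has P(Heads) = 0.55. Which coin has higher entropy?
B

For binary distributions, entropy is maximized at p=0.5 and decreases as p moves toward 0 or 1.

H(A) = H(0.33) = 0.9149 bits
H(B) = H(0.55) = 0.9928 bits

Distribution B (p=0.55) is closer to uniform (p=0.5), so it has higher entropy.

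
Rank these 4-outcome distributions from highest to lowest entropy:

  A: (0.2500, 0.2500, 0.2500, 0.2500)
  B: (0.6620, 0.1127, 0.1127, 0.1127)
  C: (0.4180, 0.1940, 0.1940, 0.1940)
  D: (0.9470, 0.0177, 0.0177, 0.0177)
A > C > B > D

Key insight: Entropy is maximized by uniform distributions and minimized by concentrated distributions.

Entropies:
  H(A) = 2.0000 bits
  H(B) = 1.4586 bits
  H(C) = 1.9030 bits
  H(D) = 0.3830 bits

Ranking: A > C > B > D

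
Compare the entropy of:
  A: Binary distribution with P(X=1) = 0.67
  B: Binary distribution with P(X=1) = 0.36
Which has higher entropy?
B

For binary distributions, entropy is maximized at p=0.5 and decreases as p moves toward 0 or 1.

H(A) = H(0.67) = 0.9149 bits
H(B) = H(0.36) = 0.9427 bits

Distribution B (p=0.36) is closer to uniform (p=0.5), so it has higher entropy.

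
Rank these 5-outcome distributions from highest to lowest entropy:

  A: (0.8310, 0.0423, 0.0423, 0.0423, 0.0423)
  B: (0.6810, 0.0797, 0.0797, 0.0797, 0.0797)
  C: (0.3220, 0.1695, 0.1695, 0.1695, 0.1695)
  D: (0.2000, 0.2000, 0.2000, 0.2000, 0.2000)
D > C > B > A

Key insight: Entropy is maximized by uniform distributions and minimized by concentrated distributions.

Entropies:
  H(A) = 0.9934 bits
  H(B) = 1.5413 bits
  H(C) = 2.2625 bits
  H(D) = 2.3219 bits

Ranking: D > C > B > A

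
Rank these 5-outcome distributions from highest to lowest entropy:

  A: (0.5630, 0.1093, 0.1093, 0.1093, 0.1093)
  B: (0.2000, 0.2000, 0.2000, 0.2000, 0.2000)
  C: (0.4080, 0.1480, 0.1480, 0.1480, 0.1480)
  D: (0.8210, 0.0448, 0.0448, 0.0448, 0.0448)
B > C > A > D

Key insight: Entropy is maximized by uniform distributions and minimized by concentrated distributions.

Entropies:
  H(A) = 1.8625 bits
  H(B) = 2.3219 bits
  H(C) = 2.1594 bits
  H(D) = 1.0359 bits

Ranking: B > C > A > D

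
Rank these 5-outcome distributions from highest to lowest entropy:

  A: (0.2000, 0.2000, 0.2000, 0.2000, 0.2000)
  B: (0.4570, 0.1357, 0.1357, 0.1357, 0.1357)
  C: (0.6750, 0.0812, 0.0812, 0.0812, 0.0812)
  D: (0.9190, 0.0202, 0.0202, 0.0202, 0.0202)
A > B > C > D

Key insight: Entropy is maximized by uniform distributions and minimized by concentrated distributions.

Entropies:
  H(A) = 2.3219 bits
  H(B) = 2.0807 bits
  H(C) = 1.5597 bits
  H(D) = 0.5677 bits

Ranking: A > B > C > D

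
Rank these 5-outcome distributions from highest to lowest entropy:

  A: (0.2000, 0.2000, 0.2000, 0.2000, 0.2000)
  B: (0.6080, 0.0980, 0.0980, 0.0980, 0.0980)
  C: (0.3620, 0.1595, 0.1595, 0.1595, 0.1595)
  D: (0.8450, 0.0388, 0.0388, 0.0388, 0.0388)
A > C > B > D

Key insight: Entropy is maximized by uniform distributions and minimized by concentrated distributions.

Entropies:
  H(A) = 2.3219 bits
  H(B) = 1.7501 bits
  H(C) = 2.2203 bits
  H(D) = 0.9322 bits

Ranking: A > C > B > D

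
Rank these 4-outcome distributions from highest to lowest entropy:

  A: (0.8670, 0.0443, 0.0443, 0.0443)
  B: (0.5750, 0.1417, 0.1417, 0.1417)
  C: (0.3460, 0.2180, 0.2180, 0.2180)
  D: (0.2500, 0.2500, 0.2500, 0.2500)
D > C > B > A

Key insight: Entropy is maximized by uniform distributions and minimized by concentrated distributions.

Entropies:
  H(A) = 0.7764 bits
  H(B) = 1.6573 bits
  H(C) = 1.9670 bits
  H(D) = 2.0000 bits

Ranking: D > C > B > A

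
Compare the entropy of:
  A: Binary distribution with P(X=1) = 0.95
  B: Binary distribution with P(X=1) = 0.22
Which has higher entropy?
B

For binary distributions, entropy is maximized at p=0.5 and decreases as p moves toward 0 or 1.

H(A) = H(0.95) = 0.2864 bits
H(B) = H(0.22) = 0.7602 bits

Distribution B (p=0.22) is closer to uniform (p=0.5), so it has higher entropy.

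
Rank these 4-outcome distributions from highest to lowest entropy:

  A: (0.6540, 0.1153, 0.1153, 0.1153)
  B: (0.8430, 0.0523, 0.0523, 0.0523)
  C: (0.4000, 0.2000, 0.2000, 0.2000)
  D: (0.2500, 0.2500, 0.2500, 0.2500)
D > C > A > B

Key insight: Entropy is maximized by uniform distributions and minimized by concentrated distributions.

Entropies:
  H(A) = 1.4788 bits
  H(B) = 0.8759 bits
  H(C) = 1.9219 bits
  H(D) = 2.0000 bits

Ranking: D > C > A > B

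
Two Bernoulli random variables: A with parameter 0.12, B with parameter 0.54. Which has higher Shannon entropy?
B

For binary distributions, entropy is maximized at p=0.5 and decreases as p moves toward 0 or 1.

H(A) = H(0.12) = 0.5294 bits
H(B) = H(0.54) = 0.9954 bits

Distribution B (p=0.54) is closer to uniform (p=0.5), so it has higher entropy.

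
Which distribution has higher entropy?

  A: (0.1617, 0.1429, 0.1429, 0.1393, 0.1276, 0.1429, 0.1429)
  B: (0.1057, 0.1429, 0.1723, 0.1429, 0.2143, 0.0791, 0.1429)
A

Both distributions are close to uniform, making this a harder comparison.

H(A) = 2.8043 bits
H(B) = 2.7488 bits

The distribution closer to uniform has higher entropy.
Answer: A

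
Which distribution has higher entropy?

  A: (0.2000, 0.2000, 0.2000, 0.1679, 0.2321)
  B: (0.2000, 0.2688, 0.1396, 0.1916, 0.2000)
A

Both distributions are close to uniform, making this a harder comparison.

H(A) = 2.3145 bits
H(B) = 2.2915 bits

The distribution closer to uniform has higher entropy.
Answer: A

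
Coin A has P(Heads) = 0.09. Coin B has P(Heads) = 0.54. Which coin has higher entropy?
B

For binary distributions, entropy is maximized at p=0.5 and decreases as p moves toward 0 or 1.

H(A) = H(0.09) = 0.4365 bits
H(B) = H(0.54) = 0.9954 bits

Distribution B (p=0.54) is closer to uniform (p=0.5), so it has higher entropy.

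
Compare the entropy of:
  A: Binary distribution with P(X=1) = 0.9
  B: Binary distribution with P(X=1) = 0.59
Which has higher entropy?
B

For binary distributions, entropy is maximized at p=0.5 and decreases as p moves toward 0 or 1.

H(A) = H(0.9) = 0.4690 bits
H(B) = H(0.59) = 0.9765 bits

Distribution B (p=0.59) is closer to uniform (p=0.5), so it has higher entropy.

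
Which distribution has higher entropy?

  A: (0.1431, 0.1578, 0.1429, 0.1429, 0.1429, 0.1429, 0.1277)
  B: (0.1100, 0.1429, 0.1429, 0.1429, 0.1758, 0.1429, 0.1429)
A

Both distributions are close to uniform, making this a harder comparison.

H(A) = 2.8051 bits
H(B) = 2.7963 bits

The distribution closer to uniform has higher entropy.
Answer: A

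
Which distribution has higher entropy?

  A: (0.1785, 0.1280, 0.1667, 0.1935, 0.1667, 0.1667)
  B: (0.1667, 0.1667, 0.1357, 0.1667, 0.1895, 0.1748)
B

Both distributions are close to uniform, making this a harder comparison.

H(A) = 2.5744 bits
H(B) = 2.5781 bits

The distribution closer to uniform has higher entropy.
Answer: B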